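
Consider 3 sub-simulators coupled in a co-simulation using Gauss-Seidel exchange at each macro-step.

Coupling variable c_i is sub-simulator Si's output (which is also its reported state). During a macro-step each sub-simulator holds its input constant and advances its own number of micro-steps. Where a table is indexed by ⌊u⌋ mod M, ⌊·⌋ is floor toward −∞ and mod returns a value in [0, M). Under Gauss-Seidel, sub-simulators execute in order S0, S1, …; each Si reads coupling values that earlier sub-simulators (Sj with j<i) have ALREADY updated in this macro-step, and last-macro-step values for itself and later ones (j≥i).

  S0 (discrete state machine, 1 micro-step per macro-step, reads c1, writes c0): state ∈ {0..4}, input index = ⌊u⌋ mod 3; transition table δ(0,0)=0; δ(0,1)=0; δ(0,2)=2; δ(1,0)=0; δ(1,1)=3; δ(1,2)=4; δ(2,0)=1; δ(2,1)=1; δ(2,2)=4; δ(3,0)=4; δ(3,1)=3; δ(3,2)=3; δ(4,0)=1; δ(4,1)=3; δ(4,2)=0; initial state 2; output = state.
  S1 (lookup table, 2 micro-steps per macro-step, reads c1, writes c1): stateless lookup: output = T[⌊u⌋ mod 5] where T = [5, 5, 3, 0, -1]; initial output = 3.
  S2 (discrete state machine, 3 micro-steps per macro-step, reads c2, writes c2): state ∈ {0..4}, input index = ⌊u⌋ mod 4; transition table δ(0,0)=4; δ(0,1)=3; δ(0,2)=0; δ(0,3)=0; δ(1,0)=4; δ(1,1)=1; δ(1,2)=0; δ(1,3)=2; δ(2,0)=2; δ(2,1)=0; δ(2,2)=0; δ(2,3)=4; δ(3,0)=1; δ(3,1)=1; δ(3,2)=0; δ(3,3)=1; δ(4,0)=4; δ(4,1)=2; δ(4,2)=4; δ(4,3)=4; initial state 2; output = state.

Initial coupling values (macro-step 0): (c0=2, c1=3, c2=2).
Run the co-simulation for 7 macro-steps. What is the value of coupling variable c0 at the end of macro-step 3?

c0 at macro-step 3 = 2

macro 1: S0 reads c1=3 → after 1×micro: 1; S1 reads c1=3 → after 2×micro: 0; S2 reads c2=2 → after 3×micro: 0 ⇒ (c0=1, c1=0, c2=0)
macro 2: S0 reads c1=0 → after 1×micro: 0; S1 reads c1=0 → after 2×micro: 5; S2 reads c2=0 → after 3×micro: 4 ⇒ (c0=0, c1=5, c2=4)
macro 3: S0 reads c1=5 → after 1×micro: 2; S1 reads c1=5 → after 2×micro: 5; S2 reads c2=4 → after 3×micro: 4 ⇒ (c0=2, c1=5, c2=4)
macro 4: S0 reads c1=5 → after 1×micro: 4; S1 reads c1=5 → after 2×micro: 5; S2 reads c2=4 → after 3×micro: 4 ⇒ (c0=4, c1=5, c2=4)
macro 5: S0 reads c1=5 → after 1×micro: 0; S1 reads c1=5 → after 2×micro: 5; S2 reads c2=4 → after 3×micro: 4 ⇒ (c0=0, c1=5, c2=4)
macro 6: S0 reads c1=5 → after 1×micro: 2; S1 reads c1=5 → after 2×micro: 5; S2 reads c2=4 → after 3×micro: 4 ⇒ (c0=2, c1=5, c2=4)
macro 7: S0 reads c1=5 → after 1×micro: 4; S1 reads c1=5 → after 2×micro: 5; S2 reads c2=4 → after 3×micro: 4 ⇒ (c0=4, c1=5, c2=4)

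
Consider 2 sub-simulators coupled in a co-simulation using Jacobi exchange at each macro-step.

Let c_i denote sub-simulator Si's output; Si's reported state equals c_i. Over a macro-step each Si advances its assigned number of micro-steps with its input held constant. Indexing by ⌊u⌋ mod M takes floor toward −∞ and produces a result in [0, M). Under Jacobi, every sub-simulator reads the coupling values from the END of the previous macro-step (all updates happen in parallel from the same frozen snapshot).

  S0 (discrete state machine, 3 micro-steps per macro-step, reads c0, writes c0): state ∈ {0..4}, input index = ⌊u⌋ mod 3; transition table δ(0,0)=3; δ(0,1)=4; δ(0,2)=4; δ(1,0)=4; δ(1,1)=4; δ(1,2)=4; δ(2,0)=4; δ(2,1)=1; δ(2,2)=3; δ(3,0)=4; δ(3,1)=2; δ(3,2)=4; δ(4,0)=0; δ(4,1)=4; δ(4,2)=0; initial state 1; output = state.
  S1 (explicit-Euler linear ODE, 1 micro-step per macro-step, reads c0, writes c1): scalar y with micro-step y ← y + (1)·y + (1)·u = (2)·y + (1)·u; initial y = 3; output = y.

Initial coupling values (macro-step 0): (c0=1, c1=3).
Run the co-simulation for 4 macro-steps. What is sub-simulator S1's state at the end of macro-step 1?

S1 state at macro-step 1 = 7

macro 1: S0 reads c0=1 → after 3×micro: 4; S1 reads c0=1 → after 1×micro: 7 ⇒ (c0=4, c1=7)
macro 2: S0 reads c0=4 → after 3×micro: 4; S1 reads c0=4 → after 1×micro: 18 ⇒ (c0=4, c1=18)
macro 3: S0 reads c0=4 → after 3×micro: 4; S1 reads c0=4 → after 1×micro: 40 ⇒ (c0=4, c1=40)
macro 4: S0 reads c0=4 → after 3×micro: 4; S1 reads c0=4 → after 1×micro: 84 ⇒ (c0=4, c1=84)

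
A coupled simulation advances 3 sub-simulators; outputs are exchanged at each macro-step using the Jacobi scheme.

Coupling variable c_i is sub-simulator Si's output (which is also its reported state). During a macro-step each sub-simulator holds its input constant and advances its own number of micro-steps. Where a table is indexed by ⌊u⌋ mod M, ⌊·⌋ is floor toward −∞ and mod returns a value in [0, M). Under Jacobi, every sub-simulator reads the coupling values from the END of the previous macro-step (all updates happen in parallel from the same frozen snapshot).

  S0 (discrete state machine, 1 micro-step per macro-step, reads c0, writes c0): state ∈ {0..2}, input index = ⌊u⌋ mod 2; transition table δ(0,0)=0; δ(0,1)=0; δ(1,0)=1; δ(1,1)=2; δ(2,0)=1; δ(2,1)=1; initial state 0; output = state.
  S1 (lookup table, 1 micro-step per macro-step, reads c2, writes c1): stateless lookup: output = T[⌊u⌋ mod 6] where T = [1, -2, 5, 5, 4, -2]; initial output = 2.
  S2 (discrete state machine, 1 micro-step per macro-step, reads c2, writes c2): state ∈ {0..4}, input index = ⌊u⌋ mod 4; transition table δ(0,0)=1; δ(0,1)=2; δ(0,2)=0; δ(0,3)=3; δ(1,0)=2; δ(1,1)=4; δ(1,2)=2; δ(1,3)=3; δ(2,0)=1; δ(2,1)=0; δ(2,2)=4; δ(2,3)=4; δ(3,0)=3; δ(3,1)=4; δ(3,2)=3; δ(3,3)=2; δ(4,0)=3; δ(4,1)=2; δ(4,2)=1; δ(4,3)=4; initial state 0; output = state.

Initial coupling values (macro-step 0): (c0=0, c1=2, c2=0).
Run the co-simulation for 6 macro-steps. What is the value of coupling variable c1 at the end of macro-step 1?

c1 at macro-step 1 = 1

macro 1: S0 reads c0=0 → after 1×micro: 0; S1 reads c2=0 → after 1×micro: 1; S2 reads c2=0 → after 1×micro: 1 ⇒ (c0=0, c1=1, c2=1)
macro 2: S0 reads c0=0 → after 1×micro: 0; S1 reads c2=1 → after 1×micro: -2; S2 reads c2=1 → after 1×micro: 4 ⇒ (c0=0, c1=-2, c2=4)
macro 3: S0 reads c0=0 → after 1×micro: 0; S1 reads c2=4 → after 1×micro: 4; S2 reads c2=4 → after 1×micro: 3 ⇒ (c0=0, c1=4, c2=3)
macro 4: S0 reads c0=0 → after 1×micro: 0; S1 reads c2=3 → after 1×micro: 5; S2 reads c2=3 → after 1×micro: 2 ⇒ (c0=0, c1=5, c2=2)
macro 5: S0 reads c0=0 → after 1×micro: 0; S1 reads c2=2 → after 1×micro: 5; S2 reads c2=2 → after 1×micro: 4 ⇒ (c0=0, c1=5, c2=4)
macro 6: S0 reads c0=0 → after 1×micro: 0; S1 reads c2=4 → after 1×micro: 4; S2 reads c2=4 → after 1×micro: 3 ⇒ (c0=0, c1=4, c2=3)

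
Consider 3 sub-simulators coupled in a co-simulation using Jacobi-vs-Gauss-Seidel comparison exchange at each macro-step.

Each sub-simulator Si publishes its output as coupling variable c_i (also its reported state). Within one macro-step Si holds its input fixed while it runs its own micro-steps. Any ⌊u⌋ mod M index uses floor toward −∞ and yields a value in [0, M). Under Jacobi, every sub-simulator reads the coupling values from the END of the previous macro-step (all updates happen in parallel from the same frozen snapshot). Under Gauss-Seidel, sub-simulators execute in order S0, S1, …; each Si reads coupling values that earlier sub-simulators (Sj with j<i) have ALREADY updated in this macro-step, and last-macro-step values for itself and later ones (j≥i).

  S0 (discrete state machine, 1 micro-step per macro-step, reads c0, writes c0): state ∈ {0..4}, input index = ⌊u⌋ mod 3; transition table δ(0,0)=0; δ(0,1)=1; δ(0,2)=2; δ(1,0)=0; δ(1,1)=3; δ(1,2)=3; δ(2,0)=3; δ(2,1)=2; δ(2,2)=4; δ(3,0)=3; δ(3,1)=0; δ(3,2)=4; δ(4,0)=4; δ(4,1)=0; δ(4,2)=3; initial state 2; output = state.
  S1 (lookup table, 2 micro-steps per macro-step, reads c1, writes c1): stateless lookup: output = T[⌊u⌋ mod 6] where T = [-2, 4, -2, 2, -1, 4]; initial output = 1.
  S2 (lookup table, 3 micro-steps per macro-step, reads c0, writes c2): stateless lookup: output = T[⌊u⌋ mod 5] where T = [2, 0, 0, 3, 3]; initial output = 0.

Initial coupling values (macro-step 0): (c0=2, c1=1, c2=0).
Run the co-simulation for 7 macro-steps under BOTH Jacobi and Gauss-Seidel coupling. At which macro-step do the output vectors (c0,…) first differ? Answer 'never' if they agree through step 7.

[Jacobi] macro 1: S0 reads c0=2 → after 1×micro: 4; S1 reads c1=1 → after 2×micro: 4; S2 reads c0=2 → after 3×micro: 0 ⇒ (c0=4, c1=4, c2=0)
[Jacobi] macro 2: S0 reads c0=4 → after 1×micro: 0; S1 reads c1=4 → after 2×micro: -1; S2 reads c0=4 → after 3×micro: 3 ⇒ (c0=0, c1=-1, c2=3)
[Jacobi] macro 3: S0 reads c0=0 → after 1×micro: 0; S1 reads c1=-1 → after 2×micro: 4; S2 reads c0=0 → after 3×micro: 2 ⇒ (c0=0, c1=4, c2=2)
[Jacobi] macro 4: S0 reads c0=0 → after 1×micro: 0; S1 reads c1=4 → after 2×micro: -1; S2 reads c0=0 → after 3×micro: 2 ⇒ (c0=0, c1=-1, c2=2)
[Jacobi] macro 5: S0 reads c0=0 → after 1×micro: 0; S1 reads c1=-1 → after 2×micro: 4; S2 reads c0=0 → after 3×micro: 2 ⇒ (c0=0, c1=4, c2=2)
[Jacobi] macro 6: S0 reads c0=0 → after 1×micro: 0; S1 reads c1=4 → after 2×micro: -1; S2 reads c0=0 → after 3×micro: 2 ⇒ (c0=0, c1=-1, c2=2)
[Jacobi] macro 7: S0 reads c0=0 → after 1×micro: 0; S1 reads c1=-1 → after 2×micro: 4; S2 reads c0=0 → after 3×micro: 2 ⇒ (c0=0, c1=4, c2=2)
[Gauss-Seidel] macro 1: S0 reads c0=2 → after 1×micro: 4; S1 reads c1=1 → after 2×micro: 4; S2 reads c0=4 → after 3×micro: 3 ⇒ (c0=4, c1=4, c2=3)
[Gauss-Seidel] macro 2: S0 reads c0=4 → after 1×micro: 0; S1 reads c1=4 → after 2×micro: -1; S2 reads c0=0 → after 3×micro: 2 ⇒ (c0=0, c1=-1, c2=2)
[Gauss-Seidel] macro 3: S0 reads c0=0 → after 1×micro: 0; S1 reads c1=-1 → after 2×micro: 4; S2 reads c0=0 → after 3×micro: 2 ⇒ (c0=0, c1=4, c2=2)
[Gauss-Seidel] macro 4: S0 reads c0=0 → after 1×micro: 0; S1 reads c1=4 → after 2×micro: -1; S2 reads c0=0 → after 3×micro: 2 ⇒ (c0=0, c1=-1, c2=2)
[Gauss-Seidel] macro 5: S0 reads c0=0 → after 1×micro: 0; S1 reads c1=-1 → after 2×micro: 4; S2 reads c0=0 → after 3×micro: 2 ⇒ (c0=0, c1=4, c2=2)
[Gauss-Seidel] macro 6: S0 reads c0=0 → after 1×micro: 0; S1 reads c1=4 → after 2×micro: -1; S2 reads c0=0 → after 3×micro: 2 ⇒ (c0=0, c1=-1, c2=2)
[Gauss-Seidel] macro 7: S0 reads c0=0 → after 1×micro: 0; S1 reads c1=-1 → after 2×micro: 4; S2 reads c0=0 → after 3×micro: 2 ⇒ (c0=0, c1=4, c2=2)

first divergence at macro-step: 1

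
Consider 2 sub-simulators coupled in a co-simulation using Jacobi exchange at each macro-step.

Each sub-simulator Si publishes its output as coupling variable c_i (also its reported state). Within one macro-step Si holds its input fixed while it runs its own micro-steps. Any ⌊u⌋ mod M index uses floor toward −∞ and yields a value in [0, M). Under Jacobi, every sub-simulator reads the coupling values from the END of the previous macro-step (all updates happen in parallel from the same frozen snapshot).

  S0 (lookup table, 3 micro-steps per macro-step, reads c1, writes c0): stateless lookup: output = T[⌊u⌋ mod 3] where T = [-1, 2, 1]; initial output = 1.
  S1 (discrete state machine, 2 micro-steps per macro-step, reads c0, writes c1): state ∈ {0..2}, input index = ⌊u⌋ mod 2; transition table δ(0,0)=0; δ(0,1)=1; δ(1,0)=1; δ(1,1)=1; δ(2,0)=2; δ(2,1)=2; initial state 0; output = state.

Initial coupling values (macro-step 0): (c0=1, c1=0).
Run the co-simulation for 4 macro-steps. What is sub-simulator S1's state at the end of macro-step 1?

S1 state at macro-step 1 = 1

macro 1: S0 reads c1=0 → after 3×micro: -1; S1 reads c0=1 → after 2×micro: 1 ⇒ (c0=-1, c1=1)
macro 2: S0 reads c1=1 → after 3×micro: 2; S1 reads c0=-1 → after 2×micro: 1 ⇒ (c0=2, c1=1)
macro 3: S0 reads c1=1 → after 3×micro: 2; S1 reads c0=2 → after 2×micro: 1 ⇒ (c0=2, c1=1)
macro 4: S0 reads c1=1 → after 3×micro: 2; S1 reads c0=2 → after 2×micro: 1 ⇒ (c0=2, c1=1)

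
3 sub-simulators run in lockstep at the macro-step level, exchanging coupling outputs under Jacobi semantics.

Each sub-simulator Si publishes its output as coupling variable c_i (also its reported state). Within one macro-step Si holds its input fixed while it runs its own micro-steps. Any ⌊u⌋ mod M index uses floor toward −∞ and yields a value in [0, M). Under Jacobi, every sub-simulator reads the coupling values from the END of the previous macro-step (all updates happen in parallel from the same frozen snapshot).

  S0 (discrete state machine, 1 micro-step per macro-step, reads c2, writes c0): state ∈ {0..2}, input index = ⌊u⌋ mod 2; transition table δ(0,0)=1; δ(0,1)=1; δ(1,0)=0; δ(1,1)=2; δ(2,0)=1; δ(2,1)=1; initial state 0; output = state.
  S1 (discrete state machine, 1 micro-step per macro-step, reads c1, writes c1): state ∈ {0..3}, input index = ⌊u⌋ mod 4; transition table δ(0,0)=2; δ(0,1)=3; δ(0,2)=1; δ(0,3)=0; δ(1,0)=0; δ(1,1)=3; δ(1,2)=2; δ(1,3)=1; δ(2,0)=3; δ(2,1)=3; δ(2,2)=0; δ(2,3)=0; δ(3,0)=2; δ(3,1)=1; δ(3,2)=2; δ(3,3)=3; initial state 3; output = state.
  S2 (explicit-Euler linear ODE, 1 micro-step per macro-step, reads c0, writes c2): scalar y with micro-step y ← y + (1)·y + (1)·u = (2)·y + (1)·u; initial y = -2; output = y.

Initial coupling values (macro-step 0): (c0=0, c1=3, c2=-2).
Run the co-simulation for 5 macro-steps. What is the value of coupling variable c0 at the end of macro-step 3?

macro 1: S0 reads c2=-2 → after 1×micro: 1; S1 reads c1=3 → after 1×micro: 3; S2 reads c0=0 → after 1×micro: -4 ⇒ (c0=1, c1=3, c2=-4)
macro 2: S0 reads c2=-4 → after 1×micro: 0; S1 reads c1=3 → after 1×micro: 3; S2 reads c0=1 → after 1×micro: -7 ⇒ (c0=0, c1=3, c2=-7)
macro 3: S0 reads c2=-7 → after 1×micro: 1; S1 reads c1=3 → after 1×micro: 3; S2 reads c0=0 → after 1×micro: -14 ⇒ (c0=1, c1=3, c2=-14)
macro 4: S0 reads c2=-14 → after 1×micro: 0; S1 reads c1=3 → after 1×micro: 3; S2 reads c0=1 → after 1×micro: -27 ⇒ (c0=0, c1=3, c2=-27)
macro 5: S0 reads c2=-27 → after 1×micro: 1; S1 reads c1=3 → after 1×micro: 3; S2 reads c0=0 → after 1×micro: -54 ⇒ (c0=1, c1=3, c2=-54)

c0 at macro-step 3 = 1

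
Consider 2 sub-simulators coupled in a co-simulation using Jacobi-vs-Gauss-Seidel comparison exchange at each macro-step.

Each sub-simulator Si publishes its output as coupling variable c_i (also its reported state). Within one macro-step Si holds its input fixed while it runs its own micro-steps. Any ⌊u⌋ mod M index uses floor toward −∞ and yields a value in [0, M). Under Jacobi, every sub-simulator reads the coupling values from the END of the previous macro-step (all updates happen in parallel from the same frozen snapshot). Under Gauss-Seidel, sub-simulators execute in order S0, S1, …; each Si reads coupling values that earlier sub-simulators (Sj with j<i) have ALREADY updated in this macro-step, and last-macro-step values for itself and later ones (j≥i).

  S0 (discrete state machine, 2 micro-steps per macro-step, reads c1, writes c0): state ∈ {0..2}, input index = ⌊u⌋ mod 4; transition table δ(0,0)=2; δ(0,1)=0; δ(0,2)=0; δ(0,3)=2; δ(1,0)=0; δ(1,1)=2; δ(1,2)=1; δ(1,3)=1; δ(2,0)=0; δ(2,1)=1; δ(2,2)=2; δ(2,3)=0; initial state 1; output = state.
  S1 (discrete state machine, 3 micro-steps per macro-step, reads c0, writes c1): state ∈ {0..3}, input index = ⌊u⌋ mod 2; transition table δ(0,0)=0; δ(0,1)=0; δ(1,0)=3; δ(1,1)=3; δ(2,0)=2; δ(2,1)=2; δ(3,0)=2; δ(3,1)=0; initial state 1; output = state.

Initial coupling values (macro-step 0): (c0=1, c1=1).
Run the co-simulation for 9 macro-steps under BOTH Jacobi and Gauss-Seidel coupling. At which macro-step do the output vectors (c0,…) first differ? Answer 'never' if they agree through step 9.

first divergence at macro-step: never

[Jacobi] macro 1: S0 reads c1=1 → after 2×micro: 1; S1 reads c0=1 → after 3×micro: 0 ⇒ (c0=1, c1=0)
[Jacobi] macro 2: S0 reads c1=0 → after 2×micro: 2; S1 reads c0=1 → after 3×micro: 0 ⇒ (c0=2, c1=0)
[Jacobi] macro 3: S0 reads c1=0 → after 2×micro: 2; S1 reads c0=2 → after 3×micro: 0 ⇒ (c0=2, c1=0)
[Jacobi] macro 4: S0 reads c1=0 → after 2×micro: 2; S1 reads c0=2 → after 3×micro: 0 ⇒ (c0=2, c1=0)
[Jacobi] macro 5: S0 reads c1=0 → after 2×micro: 2; S1 reads c0=2 → after 3×micro: 0 ⇒ (c0=2, c1=0)
[Jacobi] macro 6: S0 reads c1=0 → after 2×micro: 2; S1 reads c0=2 → after 3×micro: 0 ⇒ (c0=2, c1=0)
[Jacobi] macro 7: S0 reads c1=0 → after 2×micro: 2; S1 reads c0=2 → after 3×micro: 0 ⇒ (c0=2, c1=0)
[Jacobi] macro 8: S0 reads c1=0 → after 2×micro: 2; S1 reads c0=2 → after 3×micro: 0 ⇒ (c0=2, c1=0)
[Jacobi] macro 9: S0 reads c1=0 → after 2×micro: 2; S1 reads c0=2 → after 3×micro: 0 ⇒ (c0=2, c1=0)
[Gauss-Seidel] macro 1: S0 reads c1=1 → after 2×micro: 1; S1 reads c0=1 → after 3×micro: 0 ⇒ (c0=1, c1=0)
[Gauss-Seidel] macro 2: S0 reads c1=0 → after 2×micro: 2; S1 reads c0=2 → after 3×micro: 0 ⇒ (c0=2, c1=0)
[Gauss-Seidel] macro 3: S0 reads c1=0 → after 2×micro: 2; S1 reads c0=2 → after 3×micro: 0 ⇒ (c0=2, c1=0)
[Gauss-Seidel] macro 4: S0 reads c1=0 → after 2×micro: 2; S1 reads c0=2 → after 3×micro: 0 ⇒ (c0=2, c1=0)
[Gauss-Seidel] macro 5: S0 reads c1=0 → after 2×micro: 2; S1 reads c0=2 → after 3×micro: 0 ⇒ (c0=2, c1=0)
[Gauss-Seidel] macro 6: S0 reads c1=0 → after 2×micro: 2; S1 reads c0=2 → after 3×micro: 0 ⇒ (c0=2, c1=0)
[Gauss-Seidel] macro 7: S0 reads c1=0 → after 2×micro: 2; S1 reads c0=2 → after 3×micro: 0 ⇒ (c0=2, c1=0)
[Gauss-Seidel] macro 8: S0 reads c1=0 → after 2×micro: 2; S1 reads c0=2 → after 3×micro: 0 ⇒ (c0=2, c1=0)
[Gauss-Seidel] macro 9: S0 reads c1=0 → after 2×micro: 2; S1 reads c0=2 → after 3×micro: 0 ⇒ (c0=2, c1=0)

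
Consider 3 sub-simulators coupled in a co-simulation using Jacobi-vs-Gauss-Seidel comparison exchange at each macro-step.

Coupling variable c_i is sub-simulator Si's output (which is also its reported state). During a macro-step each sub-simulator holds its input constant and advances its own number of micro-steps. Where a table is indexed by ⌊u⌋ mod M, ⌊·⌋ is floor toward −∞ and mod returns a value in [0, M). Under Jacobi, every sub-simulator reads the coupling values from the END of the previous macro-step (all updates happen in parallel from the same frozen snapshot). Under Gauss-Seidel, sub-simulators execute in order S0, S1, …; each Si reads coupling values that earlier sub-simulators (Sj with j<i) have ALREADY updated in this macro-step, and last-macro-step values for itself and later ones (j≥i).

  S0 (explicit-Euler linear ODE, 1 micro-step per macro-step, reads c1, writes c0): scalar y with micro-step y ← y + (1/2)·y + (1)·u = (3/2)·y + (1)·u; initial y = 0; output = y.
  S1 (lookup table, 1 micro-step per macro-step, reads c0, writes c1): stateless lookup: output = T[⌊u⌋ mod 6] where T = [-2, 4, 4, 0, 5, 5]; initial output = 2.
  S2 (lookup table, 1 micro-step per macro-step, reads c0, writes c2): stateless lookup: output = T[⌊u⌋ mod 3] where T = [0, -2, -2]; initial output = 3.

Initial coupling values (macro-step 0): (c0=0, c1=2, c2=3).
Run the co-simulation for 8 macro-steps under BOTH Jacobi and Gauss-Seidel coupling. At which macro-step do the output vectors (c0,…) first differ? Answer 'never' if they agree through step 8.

first divergence at macro-step: 1

[Jacobi] macro 1: S0 reads c1=2 → after 1×micro: 2; S1 reads c0=0 → after 1×micro: -2; S2 reads c0=0 → after 1×micro: 0 ⇒ (c0=2, c1=-2, c2=0)
[Jacobi] macro 2: S0 reads c1=-2 → after 1×micro: 1; S1 reads c0=2 → after 1×micro: 4; S2 reads c0=2 → after 1×micro: -2 ⇒ (c0=1, c1=4, c2=-2)
[Jacobi] macro 3: S0 reads c1=4 → after 1×micro: 11/2; S1 reads c0=1 → after 1×micro: 4; S2 reads c0=1 → after 1×micro: -2 ⇒ (c0=11/2, c1=4, c2=-2)
[Jacobi] macro 4: S0 reads c1=4 → after 1×micro: 49/4; S1 reads c0=11/2 → after 1×micro: 5; S2 reads c0=11/2 → after 1×micro: -2 ⇒ (c0=49/4, c1=5, c2=-2)
[Jacobi] macro 5: S0 reads c1=5 → after 1×micro: 187/8; S1 reads c0=49/4 → after 1×micro: -2; S2 reads c0=49/4 → after 1×micro: 0 ⇒ (c0=187/8, c1=-2, c2=0)
[Jacobi] macro 6: S0 reads c1=-2 → after 1×micro: 529/16; S1 reads c0=187/8 → after 1×micro: 5; S2 reads c0=187/8 → after 1×micro: -2 ⇒ (c0=529/16, c1=5, c2=-2)
[Jacobi] macro 7: S0 reads c1=5 → after 1×micro: 1747/32; S1 reads c0=529/16 → after 1×micro: 0; S2 reads c0=529/16 → after 1×micro: 0 ⇒ (c0=1747/32, c1=0, c2=0)
[Jacobi] macro 8: S0 reads c1=0 → after 1×micro: 5241/64; S1 reads c0=1747/32 → after 1×micro: -2; S2 reads c0=1747/32 → after 1×micro: 0 ⇒ (c0=5241/64, c1=-2, c2=0)
[Gauss-Seidel] macro 1: S0 reads c1=2 → after 1×micro: 2; S1 reads c0=2 → after 1×micro: 4; S2 reads c0=2 → after 1×micro: -2 ⇒ (c0=2, c1=4, c2=-2)
[Gauss-Seidel] macro 2: S0 reads c1=4 → after 1×micro: 7; S1 reads c0=7 → after 1×micro: 4; S2 reads c0=7 → after 1×micro: -2 ⇒ (c0=7, c1=4, c2=-2)
[Gauss-Seidel] macro 3: S0 reads c1=4 → after 1×micro: 29/2; S1 reads c0=29/2 → after 1×micro: 4; S2 reads c0=29/2 → after 1×micro: -2 ⇒ (c0=29/2, c1=4, c2=-2)
[Gauss-Seidel] macro 4: S0 reads c1=4 → after 1×micro: 103/4; S1 reads c0=103/4 → after 1×micro: 4; S2 reads c0=103/4 → after 1×micro: -2 ⇒ (c0=103/4, c1=4, c2=-2)
[Gauss-Seidel] macro 5: S0 reads c1=4 → after 1×micro: 341/8; S1 reads c0=341/8 → after 1×micro: -2; S2 reads c0=341/8 → after 1×micro: 0 ⇒ (c0=341/8, c1=-2, c2=0)
[Gauss-Seidel] macro 6: S0 reads c1=-2 → after 1×micro: 991/16; S1 reads c0=991/16 → after 1×micro: 4; S2 reads c0=991/16 → after 1×micro: -2 ⇒ (c0=991/16, c1=4, c2=-2)
[Gauss-Seidel] macro 7: S0 reads c1=4 → after 1×micro: 3101/32; S1 reads c0=3101/32 → after 1×micro: -2; S2 reads c0=3101/32 → after 1×micro: 0 ⇒ (c0=3101/32, c1=-2, c2=0)
[Gauss-Seidel] macro 8: S0 reads c1=-2 → after 1×micro: 9175/64; S1 reads c0=9175/64 → after 1×micro: 5; S2 reads c0=9175/64 → after 1×micro: -2 ⇒ (c0=9175/64, c1=5, c2=-2)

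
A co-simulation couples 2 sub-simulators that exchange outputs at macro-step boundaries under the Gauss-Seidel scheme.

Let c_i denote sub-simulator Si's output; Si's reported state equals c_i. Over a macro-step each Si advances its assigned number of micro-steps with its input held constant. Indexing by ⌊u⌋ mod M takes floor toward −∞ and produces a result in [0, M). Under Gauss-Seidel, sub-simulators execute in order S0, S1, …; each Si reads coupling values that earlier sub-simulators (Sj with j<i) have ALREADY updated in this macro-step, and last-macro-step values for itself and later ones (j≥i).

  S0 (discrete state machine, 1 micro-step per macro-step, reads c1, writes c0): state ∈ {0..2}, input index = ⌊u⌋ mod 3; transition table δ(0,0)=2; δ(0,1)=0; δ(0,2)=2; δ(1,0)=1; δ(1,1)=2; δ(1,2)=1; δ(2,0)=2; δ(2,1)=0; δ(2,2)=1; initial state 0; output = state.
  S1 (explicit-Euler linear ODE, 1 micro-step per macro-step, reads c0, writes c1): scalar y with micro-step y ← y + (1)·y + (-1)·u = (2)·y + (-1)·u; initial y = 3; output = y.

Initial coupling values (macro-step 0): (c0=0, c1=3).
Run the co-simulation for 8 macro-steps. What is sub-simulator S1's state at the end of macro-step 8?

macro 1: S0 reads c1=3 → after 1×micro: 2; S1 reads c0=2 → after 1×micro: 4 ⇒ (c0=2, c1=4)
macro 2: S0 reads c1=4 → after 1×micro: 0; S1 reads c0=0 → after 1×micro: 8 ⇒ (c0=0, c1=8)
macro 3: S0 reads c1=8 → after 1×micro: 2; S1 reads c0=2 → after 1×micro: 14 ⇒ (c0=2, c1=14)
macro 4: S0 reads c1=14 → after 1×micro: 1; S1 reads c0=1 → after 1×micro: 27 ⇒ (c0=1, c1=27)
macro 5: S0 reads c1=27 → after 1×micro: 1; S1 reads c0=1 → after 1×micro: 53 ⇒ (c0=1, c1=53)
macro 6: S0 reads c1=53 → after 1×micro: 1; S1 reads c0=1 → after 1×micro: 105 ⇒ (c0=1, c1=105)
macro 7: S0 reads c1=105 → after 1×micro: 1; S1 reads c0=1 → after 1×micro: 209 ⇒ (c0=1, c1=209)
macro 8: S0 reads c1=209 → after 1×micro: 1; S1 reads c0=1 → after 1×micro: 417 ⇒ (c0=1, c1=417)

S1 state at macro-step 8 = 417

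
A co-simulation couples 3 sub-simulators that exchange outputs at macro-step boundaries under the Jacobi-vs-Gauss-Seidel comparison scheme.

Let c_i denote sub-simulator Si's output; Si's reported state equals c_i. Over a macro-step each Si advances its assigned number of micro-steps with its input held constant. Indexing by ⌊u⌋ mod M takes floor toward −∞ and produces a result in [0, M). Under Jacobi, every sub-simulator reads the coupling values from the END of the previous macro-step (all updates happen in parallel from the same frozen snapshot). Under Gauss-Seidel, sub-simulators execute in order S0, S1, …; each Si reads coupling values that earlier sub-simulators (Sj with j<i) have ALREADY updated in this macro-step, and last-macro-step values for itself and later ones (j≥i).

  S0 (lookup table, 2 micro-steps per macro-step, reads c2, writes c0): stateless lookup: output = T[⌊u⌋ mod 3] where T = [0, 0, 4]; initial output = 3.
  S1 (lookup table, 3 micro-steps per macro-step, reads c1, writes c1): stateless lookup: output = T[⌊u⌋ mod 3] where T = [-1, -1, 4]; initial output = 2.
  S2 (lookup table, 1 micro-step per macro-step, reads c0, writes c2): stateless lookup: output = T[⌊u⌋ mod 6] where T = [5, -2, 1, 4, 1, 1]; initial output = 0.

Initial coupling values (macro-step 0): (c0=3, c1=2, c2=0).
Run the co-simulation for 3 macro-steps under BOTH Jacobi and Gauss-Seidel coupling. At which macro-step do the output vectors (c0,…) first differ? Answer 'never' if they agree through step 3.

[Jacobi] macro 1: S0 reads c2=0 → after 2×micro: 0; S1 reads c1=2 → after 3×micro: 4; S2 reads c0=3 → after 1×micro: 4 ⇒ (c0=0, c1=4, c2=4)
[Jacobi] macro 2: S0 reads c2=4 → after 2×micro: 0; S1 reads c1=4 → after 3×micro: -1; S2 reads c0=0 → after 1×micro: 5 ⇒ (c0=0, c1=-1, c2=5)
[Jacobi] macro 3: S0 reads c2=5 → after 2×micro: 4; S1 reads c1=-1 → after 3×micro: 4; S2 reads c0=0 → after 1×micro: 5 ⇒ (c0=4, c1=4, c2=5)
[Gauss-Seidel] macro 1: S0 reads c2=0 → after 2×micro: 0; S1 reads c1=2 → after 3×micro: 4; S2 reads c0=0 → after 1×micro: 5 ⇒ (c0=0, c1=4, c2=5)
[Gauss-Seidel] macro 2: S0 reads c2=5 → after 2×micro: 4; S1 reads c1=4 → after 3×micro: -1; S2 reads c0=4 → after 1×micro: 1 ⇒ (c0=4, c1=-1, c2=1)
[Gauss-Seidel] macro 3: S0 reads c2=1 → after 2×micro: 0; S1 reads c1=-1 → after 3×micro: 4; S2 reads c0=0 → after 1×micro: 5 ⇒ (c0=0, c1=4, c2=5)

first divergence at macro-step: 1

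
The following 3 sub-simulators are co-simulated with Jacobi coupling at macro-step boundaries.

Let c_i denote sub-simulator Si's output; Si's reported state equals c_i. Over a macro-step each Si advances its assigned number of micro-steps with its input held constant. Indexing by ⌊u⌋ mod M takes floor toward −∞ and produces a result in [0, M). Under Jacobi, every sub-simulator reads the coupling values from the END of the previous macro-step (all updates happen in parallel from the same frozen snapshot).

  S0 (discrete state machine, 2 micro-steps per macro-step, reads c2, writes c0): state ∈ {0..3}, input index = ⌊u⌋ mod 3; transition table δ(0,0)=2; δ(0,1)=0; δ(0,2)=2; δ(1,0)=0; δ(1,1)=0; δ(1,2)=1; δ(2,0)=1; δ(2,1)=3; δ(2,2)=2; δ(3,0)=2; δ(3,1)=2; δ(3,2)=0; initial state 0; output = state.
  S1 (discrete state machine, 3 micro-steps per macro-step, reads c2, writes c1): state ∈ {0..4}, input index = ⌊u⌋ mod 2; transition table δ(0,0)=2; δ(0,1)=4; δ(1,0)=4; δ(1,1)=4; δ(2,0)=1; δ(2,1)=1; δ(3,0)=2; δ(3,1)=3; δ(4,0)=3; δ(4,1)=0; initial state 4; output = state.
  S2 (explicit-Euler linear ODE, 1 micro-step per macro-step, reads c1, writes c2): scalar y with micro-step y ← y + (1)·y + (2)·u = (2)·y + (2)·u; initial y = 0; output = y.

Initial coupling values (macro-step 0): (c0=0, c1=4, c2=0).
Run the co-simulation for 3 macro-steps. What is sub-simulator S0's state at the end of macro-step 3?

macro 1: S0 reads c2=0 → after 2×micro: 1; S1 reads c2=0 → after 3×micro: 1; S2 reads c1=4 → after 1×micro: 8 ⇒ (c0=1, c1=1, c2=8)
macro 2: S0 reads c2=8 → after 2×micro: 1; S1 reads c2=8 → after 3×micro: 2; S2 reads c1=1 → after 1×micro: 18 ⇒ (c0=1, c1=2, c2=18)
macro 3: S0 reads c2=18 → after 2×micro: 2; S1 reads c2=18 → after 3×micro: 3; S2 reads c1=2 → after 1×micro: 40 ⇒ (c0=2, c1=3, c2=40)

S0 state at macro-step 3 = 2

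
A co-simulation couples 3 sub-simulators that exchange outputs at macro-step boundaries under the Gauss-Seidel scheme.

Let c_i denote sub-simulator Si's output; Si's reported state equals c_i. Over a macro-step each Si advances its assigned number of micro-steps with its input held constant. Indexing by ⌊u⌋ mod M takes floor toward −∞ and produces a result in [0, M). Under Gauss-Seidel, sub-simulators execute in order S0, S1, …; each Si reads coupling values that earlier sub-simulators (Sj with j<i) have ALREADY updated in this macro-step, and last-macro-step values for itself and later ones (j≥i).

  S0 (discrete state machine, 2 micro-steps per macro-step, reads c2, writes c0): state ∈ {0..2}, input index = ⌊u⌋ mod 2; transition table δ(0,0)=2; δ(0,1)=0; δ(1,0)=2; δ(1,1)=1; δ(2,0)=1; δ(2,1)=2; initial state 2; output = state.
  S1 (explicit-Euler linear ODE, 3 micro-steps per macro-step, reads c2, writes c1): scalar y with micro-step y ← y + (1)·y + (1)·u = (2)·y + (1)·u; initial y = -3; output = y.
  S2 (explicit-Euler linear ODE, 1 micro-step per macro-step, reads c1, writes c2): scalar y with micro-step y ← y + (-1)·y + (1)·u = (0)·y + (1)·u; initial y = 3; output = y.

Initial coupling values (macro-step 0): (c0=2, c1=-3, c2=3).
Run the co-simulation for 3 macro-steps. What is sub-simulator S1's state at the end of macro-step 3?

macro 1: S0 reads c2=3 → after 2×micro: 2; S1 reads c2=3 → after 3×micro: -3; S2 reads c1=-3 → after 1×micro: -3 ⇒ (c0=2, c1=-3, c2=-3)
macro 2: S0 reads c2=-3 → after 2×micro: 2; S1 reads c2=-3 → after 3×micro: -45; S2 reads c1=-45 → after 1×micro: -45 ⇒ (c0=2, c1=-45, c2=-45)
macro 3: S0 reads c2=-45 → after 2×micro: 2; S1 reads c2=-45 → after 3×micro: -675; S2 reads c1=-675 → after 1×micro: -675 ⇒ (c0=2, c1=-675, c2=-675)

S1 state at macro-step 3 = -675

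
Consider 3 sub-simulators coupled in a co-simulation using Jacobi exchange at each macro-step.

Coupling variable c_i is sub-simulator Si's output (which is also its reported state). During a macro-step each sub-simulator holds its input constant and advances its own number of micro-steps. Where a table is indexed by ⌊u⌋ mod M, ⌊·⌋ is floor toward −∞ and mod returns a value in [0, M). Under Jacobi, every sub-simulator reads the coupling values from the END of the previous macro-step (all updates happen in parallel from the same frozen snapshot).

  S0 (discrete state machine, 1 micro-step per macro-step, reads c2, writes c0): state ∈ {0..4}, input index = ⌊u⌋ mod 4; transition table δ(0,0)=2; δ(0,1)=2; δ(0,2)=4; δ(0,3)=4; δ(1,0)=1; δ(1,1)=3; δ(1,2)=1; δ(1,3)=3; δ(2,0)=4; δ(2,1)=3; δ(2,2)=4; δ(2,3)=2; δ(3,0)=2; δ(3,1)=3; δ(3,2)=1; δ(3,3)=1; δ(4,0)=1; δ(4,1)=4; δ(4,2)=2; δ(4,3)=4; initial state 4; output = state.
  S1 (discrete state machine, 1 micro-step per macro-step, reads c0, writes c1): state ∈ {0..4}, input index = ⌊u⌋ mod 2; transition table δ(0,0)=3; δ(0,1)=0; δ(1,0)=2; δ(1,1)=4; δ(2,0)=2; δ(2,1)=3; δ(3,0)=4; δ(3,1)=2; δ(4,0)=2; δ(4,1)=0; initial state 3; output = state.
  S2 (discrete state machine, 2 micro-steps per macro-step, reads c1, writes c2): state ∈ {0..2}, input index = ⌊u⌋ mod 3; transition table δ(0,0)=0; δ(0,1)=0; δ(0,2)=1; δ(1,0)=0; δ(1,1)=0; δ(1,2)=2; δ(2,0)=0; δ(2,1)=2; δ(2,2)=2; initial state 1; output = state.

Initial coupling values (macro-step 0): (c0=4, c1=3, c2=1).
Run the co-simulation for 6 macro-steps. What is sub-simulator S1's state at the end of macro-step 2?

macro 1: S0 reads c2=1 → after 1×micro: 4; S1 reads c0=4 → after 1×micro: 4; S2 reads c1=3 → after 2×micro: 0 ⇒ (c0=4, c1=4, c2=0)
macro 2: S0 reads c2=0 → after 1×micro: 1; S1 reads c0=4 → after 1×micro: 2; S2 reads c1=4 → after 2×micro: 0 ⇒ (c0=1, c1=2, c2=0)
macro 3: S0 reads c2=0 → after 1×micro: 1; S1 reads c0=1 → after 1×micro: 3; S2 reads c1=2 → after 2×micro: 2 ⇒ (c0=1, c1=3, c2=2)
macro 4: S0 reads c2=2 → after 1×micro: 1; S1 reads c0=1 → after 1×micro: 2; S2 reads c1=3 → after 2×micro: 0 ⇒ (c0=1, c1=2, c2=0)
macro 5: S0 reads c2=0 → after 1×micro: 1; S1 reads c0=1 → after 1×micro: 3; S2 reads c1=2 → after 2×micro: 2 ⇒ (c0=1, c1=3, c2=2)
macro 6: S0 reads c2=2 → after 1×micro: 1; S1 reads c0=1 → after 1×micro: 2; S2 reads c1=3 → after 2×micro: 0 ⇒ (c0=1, c1=2, c2=0)

S1 state at macro-step 2 = 2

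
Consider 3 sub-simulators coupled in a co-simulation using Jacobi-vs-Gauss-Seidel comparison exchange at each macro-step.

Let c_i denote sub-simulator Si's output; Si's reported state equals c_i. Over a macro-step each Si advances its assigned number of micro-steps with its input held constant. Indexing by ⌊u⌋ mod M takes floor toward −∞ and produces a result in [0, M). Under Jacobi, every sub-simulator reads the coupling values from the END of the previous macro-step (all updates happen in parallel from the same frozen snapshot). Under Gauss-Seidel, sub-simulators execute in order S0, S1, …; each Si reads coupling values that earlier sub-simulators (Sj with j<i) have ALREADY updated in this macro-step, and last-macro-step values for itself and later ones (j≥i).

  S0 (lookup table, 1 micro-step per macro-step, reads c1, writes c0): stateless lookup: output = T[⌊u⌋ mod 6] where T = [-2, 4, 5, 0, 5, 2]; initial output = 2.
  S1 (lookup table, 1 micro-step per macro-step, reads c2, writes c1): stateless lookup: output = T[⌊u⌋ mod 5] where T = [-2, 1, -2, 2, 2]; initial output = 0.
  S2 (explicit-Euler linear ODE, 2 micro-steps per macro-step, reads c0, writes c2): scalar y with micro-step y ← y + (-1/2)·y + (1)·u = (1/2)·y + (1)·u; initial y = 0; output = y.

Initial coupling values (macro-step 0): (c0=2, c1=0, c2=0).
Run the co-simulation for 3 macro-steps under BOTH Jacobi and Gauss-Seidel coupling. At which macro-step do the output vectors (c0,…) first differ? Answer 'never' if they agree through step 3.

[Jacobi] macro 1: S0 reads c1=0 → after 1×micro: -2; S1 reads c2=0 → after 1×micro: -2; S2 reads c0=2 → after 2×micro: 3 ⇒ (c0=-2, c1=-2, c2=3)
[Jacobi] macro 2: S0 reads c1=-2 → after 1×micro: 5; S1 reads c2=3 → after 1×micro: 2; S2 reads c0=-2 → after 2×micro: -9/4 ⇒ (c0=5, c1=2, c2=-9/4)
[Jacobi] macro 3: S0 reads c1=2 → after 1×micro: 5; S1 reads c2=-9/4 → after 1×micro: -2; S2 reads c0=5 → after 2×micro: 111/16 ⇒ (c0=5, c1=-2, c2=111/16)
[Gauss-Seidel] macro 1: S0 reads c1=0 → after 1×micro: -2; S1 reads c2=0 → after 1×micro: -2; S2 reads c0=-2 → after 2×micro: -3 ⇒ (c0=-2, c1=-2, c2=-3)
[Gauss-Seidel] macro 2: S0 reads c1=-2 → after 1×micro: 5; S1 reads c2=-3 → after 1×micro: -2; S2 reads c0=5 → after 2×micro: 27/4 ⇒ (c0=5, c1=-2, c2=27/4)
[Gauss-Seidel] macro 3: S0 reads c1=-2 → after 1×micro: 5; S1 reads c2=27/4 → after 1×micro: 1; S2 reads c0=5 → after 2×micro: 147/16 ⇒ (c0=5, c1=1, c2=147/16)

first divergence at macro-step: 1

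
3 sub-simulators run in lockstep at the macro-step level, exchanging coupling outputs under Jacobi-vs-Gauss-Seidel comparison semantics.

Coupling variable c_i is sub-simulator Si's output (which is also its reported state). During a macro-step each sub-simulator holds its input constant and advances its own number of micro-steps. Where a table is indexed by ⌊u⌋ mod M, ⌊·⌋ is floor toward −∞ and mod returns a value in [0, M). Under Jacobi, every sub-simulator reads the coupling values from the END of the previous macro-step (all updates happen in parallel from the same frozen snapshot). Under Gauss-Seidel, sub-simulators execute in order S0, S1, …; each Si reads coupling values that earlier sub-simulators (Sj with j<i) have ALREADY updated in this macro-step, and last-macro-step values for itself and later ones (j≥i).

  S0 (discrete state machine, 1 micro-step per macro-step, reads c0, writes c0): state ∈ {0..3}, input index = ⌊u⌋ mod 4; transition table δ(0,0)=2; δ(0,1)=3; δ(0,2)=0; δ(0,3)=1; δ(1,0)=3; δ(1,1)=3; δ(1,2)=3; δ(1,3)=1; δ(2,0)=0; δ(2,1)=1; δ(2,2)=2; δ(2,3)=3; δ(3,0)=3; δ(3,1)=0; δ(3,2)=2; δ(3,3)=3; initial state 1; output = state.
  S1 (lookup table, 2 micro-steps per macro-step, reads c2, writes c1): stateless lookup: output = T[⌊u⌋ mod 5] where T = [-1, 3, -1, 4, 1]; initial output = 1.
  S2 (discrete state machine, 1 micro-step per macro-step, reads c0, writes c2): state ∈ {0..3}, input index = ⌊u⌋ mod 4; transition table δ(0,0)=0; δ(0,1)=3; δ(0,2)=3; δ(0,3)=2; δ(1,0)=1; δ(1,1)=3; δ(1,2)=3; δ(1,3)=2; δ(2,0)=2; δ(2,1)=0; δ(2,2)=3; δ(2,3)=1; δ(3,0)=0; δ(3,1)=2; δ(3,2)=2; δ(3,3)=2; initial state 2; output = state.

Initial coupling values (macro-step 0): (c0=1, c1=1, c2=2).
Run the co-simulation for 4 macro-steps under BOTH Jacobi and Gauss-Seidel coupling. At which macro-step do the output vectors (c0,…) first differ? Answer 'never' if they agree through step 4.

[Jacobi] macro 1: S0 reads c0=1 → after 1×micro: 3; S1 reads c2=2 → after 2×micro: -1; S2 reads c0=1 → after 1×micro: 0 ⇒ (c0=3, c1=-1, c2=0)
[Jacobi] macro 2: S0 reads c0=3 → after 1×micro: 3; S1 reads c2=0 → after 2×micro: -1; S2 reads c0=3 → after 1×micro: 2 ⇒ (c0=3, c1=-1, c2=2)
[Jacobi] macro 3: S0 reads c0=3 → after 1×micro: 3; S1 reads c2=2 → after 2×micro: -1; S2 reads c0=3 → after 1×micro: 1 ⇒ (c0=3, c1=-1, c2=1)
[Jacobi] macro 4: S0 reads c0=3 → after 1×micro: 3; S1 reads c2=1 → after 2×micro: 3; S2 reads c0=3 → after 1×micro: 2 ⇒ (c0=3, c1=3, c2=2)
[Gauss-Seidel] macro 1: S0 reads c0=1 → after 1×micro: 3; S1 reads c2=2 → after 2×micro: -1; S2 reads c0=3 → after 1×micro: 1 ⇒ (c0=3, c1=-1, c2=1)
[Gauss-Seidel] macro 2: S0 reads c0=3 → after 1×micro: 3; S1 reads c2=1 → after 2×micro: 3; S2 reads c0=3 → after 1×micro: 2 ⇒ (c0=3, c1=3, c2=2)
[Gauss-Seidel] macro 3: S0 reads c0=3 → after 1×micro: 3; S1 reads c2=2 → after 2×micro: -1; S2 reads c0=3 → after 1×micro: 1 ⇒ (c0=3, c1=-1, c2=1)
[Gauss-Seidel] macro 4: S0 reads c0=3 → after 1×micro: 3; S1 reads c2=1 → after 2×micro: 3; S2 reads c0=3 → after 1×micro: 2 ⇒ (c0=3, c1=3, c2=2)

first divergence at macro-step: 1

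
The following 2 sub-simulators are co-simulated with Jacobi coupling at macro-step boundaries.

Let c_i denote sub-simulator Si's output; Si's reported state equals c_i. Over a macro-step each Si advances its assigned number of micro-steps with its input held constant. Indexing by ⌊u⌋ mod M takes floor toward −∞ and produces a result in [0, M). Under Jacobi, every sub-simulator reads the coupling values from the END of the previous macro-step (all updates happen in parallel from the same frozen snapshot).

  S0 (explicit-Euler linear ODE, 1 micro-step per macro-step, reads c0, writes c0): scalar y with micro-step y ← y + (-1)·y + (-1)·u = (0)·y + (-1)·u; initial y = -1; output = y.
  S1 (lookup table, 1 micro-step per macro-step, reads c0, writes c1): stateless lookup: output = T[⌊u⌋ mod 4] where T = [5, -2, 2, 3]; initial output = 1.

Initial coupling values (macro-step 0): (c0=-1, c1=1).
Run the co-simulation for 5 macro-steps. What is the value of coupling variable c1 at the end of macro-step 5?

c1 at macro-step 5 = 3

macro 1: S0 reads c0=-1 → after 1×micro: 1; S1 reads c0=-1 → after 1×micro: 3 ⇒ (c0=1, c1=3)
macro 2: S0 reads c0=1 → after 1×micro: -1; S1 reads c0=1 → after 1×micro: -2 ⇒ (c0=-1, c1=-2)
macro 3: S0 reads c0=-1 → after 1×micro: 1; S1 reads c0=-1 → after 1×micro: 3 ⇒ (c0=1, c1=3)
macro 4: S0 reads c0=1 → after 1×micro: -1; S1 reads c0=1 → after 1×micro: -2 ⇒ (c0=-1, c1=-2)
macro 5: S0 reads c0=-1 → after 1×micro: 1; S1 reads c0=-1 → after 1×micro: 3 ⇒ (c0=1, c1=3)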